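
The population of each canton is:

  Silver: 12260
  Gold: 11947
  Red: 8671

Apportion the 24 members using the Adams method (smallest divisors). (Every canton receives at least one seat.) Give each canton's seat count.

Standard divisor 32878/24 ≈ 1369.917; standard quotas: Silver 8.949, Gold 8.721, Red 6.330.
Rounding up gives 9, 9, 7 = 25 seats, so the divisor must be adjusted.
With modified divisor 1470: modified quotas Silver 8.340, Gold 8.127, Red 5.899.
Rounding up: Silver 9, Gold 9, Red 6 (total 24).

Silver 9; Gold 9; Red 6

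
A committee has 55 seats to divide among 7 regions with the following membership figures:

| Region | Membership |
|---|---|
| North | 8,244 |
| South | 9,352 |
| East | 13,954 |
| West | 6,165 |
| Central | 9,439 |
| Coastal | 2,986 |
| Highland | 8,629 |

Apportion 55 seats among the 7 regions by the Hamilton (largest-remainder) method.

North 7; South 9; East 13; West 6; Central 9; Coastal 3; Highland 8

Total 58769; standard divisor 58769/55 ≈ 1068.527.
Standard quotas: North 7.7153, South 8.7522, East 13.0591, West 5.7696, Central 8.8337, Coastal 2.7945, Highland 8.0756.
Lower quotas: North 7, South 8, East 13, West 5, Central 8, Coastal 2, Highland 8 (sum 51, leaving 4 seats).
Remainders in descending order: Central 0.8337, Coastal 0.7945, West 0.7696, South 0.7522, North 0.7153, Highland 0.0756, East 0.0591.
The surplus seats go to Central, Coastal, West, South.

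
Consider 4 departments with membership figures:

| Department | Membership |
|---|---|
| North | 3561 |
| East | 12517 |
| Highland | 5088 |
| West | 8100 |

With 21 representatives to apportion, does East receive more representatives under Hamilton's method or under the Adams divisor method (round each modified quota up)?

Hamilton: North 2, East 9, Highland 4, West 6.
Adams: North 3, East 8, Highland 4, West 6.
East gets 9 under Hamilton and 8 under Adams.

Hamilton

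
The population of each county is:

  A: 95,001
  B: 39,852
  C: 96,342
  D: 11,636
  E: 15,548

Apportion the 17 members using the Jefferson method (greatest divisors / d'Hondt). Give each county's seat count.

A=7; B=2; C=7; D=0; E=1

Standard divisor 258379/17 ≈ 15198.765; standard quotas: A 6.251, B 2.622, C 6.339, D 0.766, E 1.023.
Rounding down gives 6, 2, 6, 0, 1 = 15 seats, so the divisor must be adjusted.
With modified divisor 13400: modified quotas A 7.090, B 2.974, C 7.190, D 0.868, E 1.160.
Rounding down: A 7, B 2, C 7, D 0, E 1 (total 17).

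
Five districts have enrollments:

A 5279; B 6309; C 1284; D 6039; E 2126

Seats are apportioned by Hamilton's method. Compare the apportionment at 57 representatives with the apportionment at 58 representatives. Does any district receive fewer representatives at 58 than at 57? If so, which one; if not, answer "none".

C

At 57 seats: A 14, B 17, C 4, D 16, E 6.
At 58 seats: A 15, B 17, C 3, D 17, E 6.
C drops from 4 to 3.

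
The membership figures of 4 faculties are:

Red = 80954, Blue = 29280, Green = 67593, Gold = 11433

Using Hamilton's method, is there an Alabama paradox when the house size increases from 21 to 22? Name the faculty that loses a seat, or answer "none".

none

At 21 seats: Red 9, Blue 3, Green 8, Gold 1.
At 22 seats: Red 10, Blue 3, Green 8, Gold 1.
No faculty's allocation decreased.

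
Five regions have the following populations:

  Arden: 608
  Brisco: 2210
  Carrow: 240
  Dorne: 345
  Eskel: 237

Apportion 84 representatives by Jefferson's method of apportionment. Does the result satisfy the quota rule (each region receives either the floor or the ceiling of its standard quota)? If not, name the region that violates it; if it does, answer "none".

Brisco

Standard quotas: Arden 14.031, Brisco 51.000, Carrow 5.538, Dorne 7.962, Eskel 5.469.
Jefferson allocation: Arden 14, Brisco 52, Carrow 5, Dorne 8, Eskel 5.
Brisco has quota 51.000 (lower 51, upper 51) but receives 52 — outside the quota interval.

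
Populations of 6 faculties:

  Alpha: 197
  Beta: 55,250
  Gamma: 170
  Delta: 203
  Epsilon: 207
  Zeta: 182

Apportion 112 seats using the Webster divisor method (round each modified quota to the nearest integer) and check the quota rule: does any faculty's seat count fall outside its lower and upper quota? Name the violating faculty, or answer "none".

Beta

Standard quotas: Alpha 0.393, Beta 110.089, Gamma 0.339, Delta 0.404, Epsilon 0.412, Zeta 0.363.
Webster allocation: Alpha 0, Beta 112, Gamma 0, Delta 0, Epsilon 0, Zeta 0.
Beta has quota 110.089 (lower 110, upper 111) but receives 112 — outside the quota interval.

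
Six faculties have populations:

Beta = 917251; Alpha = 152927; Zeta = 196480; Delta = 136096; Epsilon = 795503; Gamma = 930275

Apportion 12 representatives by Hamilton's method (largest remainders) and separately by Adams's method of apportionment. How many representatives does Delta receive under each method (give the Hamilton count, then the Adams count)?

Hamilton: Beta 3, Alpha 1, Zeta 1, Delta 0, Epsilon 3, Gamma 4.
Adams: Beta 3, Alpha 1, Zeta 1, Delta 1, Epsilon 3, Gamma 3.
Delta gets 0 under Hamilton and 1 under Adams.

0 and 1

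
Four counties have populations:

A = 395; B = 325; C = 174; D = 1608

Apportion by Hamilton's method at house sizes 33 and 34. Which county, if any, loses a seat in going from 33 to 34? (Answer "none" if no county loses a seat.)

C

At 33 seats: A 5, B 4, C 3, D 21.
At 34 seats: A 5, B 5, C 2, D 22.
C drops from 3 to 2.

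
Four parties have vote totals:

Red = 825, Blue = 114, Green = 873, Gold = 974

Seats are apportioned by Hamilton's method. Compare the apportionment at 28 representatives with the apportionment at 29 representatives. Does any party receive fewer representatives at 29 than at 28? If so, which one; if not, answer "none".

At 28 seats: Red 8, Blue 1, Green 9, Gold 10.
At 29 seats: Red 9, Blue 1, Green 9, Gold 10.
No party's allocation decreased.

none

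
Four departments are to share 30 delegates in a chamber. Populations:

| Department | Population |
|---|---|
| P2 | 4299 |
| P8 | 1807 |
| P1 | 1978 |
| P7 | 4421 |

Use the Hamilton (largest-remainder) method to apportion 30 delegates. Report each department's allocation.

The standard divisor is 12505/30 ≈ 416.833.
Standard quotas: P2 10.313, P8 4.335, P1 4.745, P7 10.606.
Lower quotas: P2 10, P8 4, P1 4, P7 10 (sum 28, leaving 2 seats).
Remainders in descending order: P1 0.745, P7 0.606, P8 0.335, P2 0.313.
Largest remainders: P1, P7 receive the extra seats.

P2=10, P8=4, P1=5, P7=11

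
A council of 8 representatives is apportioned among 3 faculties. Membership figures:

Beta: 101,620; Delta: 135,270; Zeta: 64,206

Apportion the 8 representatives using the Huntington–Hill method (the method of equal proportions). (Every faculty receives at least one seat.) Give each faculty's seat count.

With divisor 40268: modified quotas Beta 2.524, Delta 3.359, Zeta 1.594.
Geometric-mean thresholds: Beta √(2·3)=2.449, Delta √(3·4)=3.464, Zeta √(1·2)=1.414.
Each quota rounded against its threshold gives Beta 3, Delta 3, Zeta 2 (total 8).

Beta 3, Delta 3, Zeta 2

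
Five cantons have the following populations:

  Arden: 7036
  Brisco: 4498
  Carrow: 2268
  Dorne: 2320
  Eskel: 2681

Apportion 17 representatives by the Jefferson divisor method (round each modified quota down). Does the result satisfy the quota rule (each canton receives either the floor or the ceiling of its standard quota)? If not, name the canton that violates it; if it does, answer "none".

none

Standard quotas: Arden 6.361, Brisco 4.067, Carrow 2.051, Dorne 2.098, Eskel 2.424.
Jefferson allocation: Arden 7, Brisco 4, Carrow 2, Dorne 2, Eskel 2.
Every allocation lies between the lower and upper quota.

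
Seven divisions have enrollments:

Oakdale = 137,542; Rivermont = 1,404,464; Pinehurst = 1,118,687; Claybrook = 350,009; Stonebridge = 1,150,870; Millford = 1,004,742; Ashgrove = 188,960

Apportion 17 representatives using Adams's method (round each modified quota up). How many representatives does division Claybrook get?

Standard divisor 5355274/17 ≈ 315016.118; standard quotas: Oakdale 0.437, Rivermont 4.458, Pinehurst 3.551, Claybrook 1.111, Stonebridge 3.653, Millford 3.189, Ashgrove 0.600.
Rounding up gives 1, 5, 4, 2, 4, 4, 1 = 21 seats, so the divisor must be adjusted.
With modified divisor 378300: modified quotas Oakdale 0.364, Rivermont 3.713, Pinehurst 2.957, Claybrook 0.925, Stonebridge 3.042, Millford 2.656, Ashgrove 0.499.
Rounding up: Oakdale 1, Rivermont 4, Pinehurst 3, Claybrook 1, Stonebridge 4, Millford 3, Ashgrove 1 (total 17).
Claybrook receives 1.

1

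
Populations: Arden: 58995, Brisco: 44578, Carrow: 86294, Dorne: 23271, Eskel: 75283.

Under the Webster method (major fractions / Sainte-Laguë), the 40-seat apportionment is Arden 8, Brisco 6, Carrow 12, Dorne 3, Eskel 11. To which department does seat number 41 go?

Arden

Priority for the next seat is population ÷ (current seats + 0.5).
Priorities: Arden 6940.588, Brisco 6858.154, Carrow 6903.520, Dorne 6648.857, Eskel 6546.348.
Highest priority: Arden.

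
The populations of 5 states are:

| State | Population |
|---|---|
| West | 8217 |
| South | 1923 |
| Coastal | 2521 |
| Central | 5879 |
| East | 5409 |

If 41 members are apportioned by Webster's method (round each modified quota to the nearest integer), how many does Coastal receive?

Standard divisor 23949/41 ≈ 584.122; standard quotas: West 14.067, South 3.292, Coastal 4.316, Central 10.065, East 9.260.
Rounding to the nearest integer gives 14, 3, 4, 10, 9 = 40 seats, so the divisor must be adjusted.
With modified divisor 568: modified quotas West 14.467, South 3.386, Coastal 4.438, Central 10.350, East 9.523.
Rounding to the nearest integer: West 14, South 3, Coastal 4, Central 10, East 10 (total 41).
Coastal receives 4.

4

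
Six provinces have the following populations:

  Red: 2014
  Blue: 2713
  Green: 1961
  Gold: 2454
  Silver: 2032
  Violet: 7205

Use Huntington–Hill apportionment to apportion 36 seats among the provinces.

With divisor 516: modified quotas Red 3.903, Blue 5.258, Green 3.800, Gold 4.756, Silver 3.938, Violet 13.963.
Geometric-mean thresholds: Red √(3·4)=3.464, Blue √(5·6)=5.477, Green √(3·4)=3.464, Gold √(4·5)=4.472, Silver √(3·4)=3.464, Violet √(13·14)=13.491.
Each quota rounded against its threshold gives Red 4, Blue 5, Green 4, Gold 5, Silver 4, Violet 14 (total 36).

Red 4; Blue 5; Green 4; Gold 5; Silver 4; Violet 14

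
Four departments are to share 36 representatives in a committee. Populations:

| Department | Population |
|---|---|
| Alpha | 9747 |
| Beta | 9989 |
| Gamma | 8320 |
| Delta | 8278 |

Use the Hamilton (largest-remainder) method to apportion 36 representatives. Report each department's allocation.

Standard divisor: 36334 ÷ 36 ≈ 1009.278.
Standard quotas: Alpha 9.6574, Beta 9.8972, Gamma 8.2435, Delta 8.2019.
Lower quotas: Alpha 9, Beta 9, Gamma 8, Delta 8 (sum 34, leaving 2 seats).
Remainders in descending order: Beta 0.8972, Alpha 0.6574, Gamma 0.2435, Delta 0.2019.
Largest remainders: Beta, Alpha receive the extra seats.

Alpha=10, Beta=10, Gamma=8, Delta=8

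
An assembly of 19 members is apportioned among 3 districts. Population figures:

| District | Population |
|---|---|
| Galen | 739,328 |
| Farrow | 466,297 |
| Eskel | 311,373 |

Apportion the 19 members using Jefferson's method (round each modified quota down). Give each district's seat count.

Standard divisor 1516998/19 ≈ 79842; standard quotas: Galen 9.260, Farrow 5.840, Eskel 3.900.
Rounding down gives 9, 5, 3 = 17 seats, so the divisor must be adjusted.
With modified divisor 75800: modified quotas Galen 9.754, Farrow 6.152, Eskel 4.108.
Rounding down: Galen 9, Farrow 6, Eskel 4 (total 19).

Galen 9, Farrow 6, Eskel 4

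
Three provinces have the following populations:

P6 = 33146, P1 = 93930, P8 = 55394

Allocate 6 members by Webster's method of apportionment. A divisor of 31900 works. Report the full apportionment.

P6=1, P1=3, P8=2

With modified divisor 31900: modified quotas P6 1.039, P1 2.945, P8 1.736.
Rounding to the nearest integer: P6 1, P1 3, P8 2 (total 6).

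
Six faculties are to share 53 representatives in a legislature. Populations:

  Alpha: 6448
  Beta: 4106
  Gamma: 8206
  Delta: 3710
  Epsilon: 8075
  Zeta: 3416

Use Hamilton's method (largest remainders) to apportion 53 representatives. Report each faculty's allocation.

Alpha 10, Beta 6, Gamma 13, Delta 6, Epsilon 13, Zeta 5

Standard divisor: 33961 ÷ 53 ≈ 640.774.
Standard quotas: Alpha 10.0628, Beta 6.4079, Gamma 12.8064, Delta 5.7899, Epsilon 12.6020, Zeta 5.3311.
Lower quotas: Alpha 10, Beta 6, Gamma 12, Delta 5, Epsilon 12, Zeta 5 (sum 50, leaving 3 seats).
Remainders in descending order: Gamma 0.8064, Delta 0.7899, Epsilon 0.6020, Beta 0.4079, Zeta 0.3311, Alpha 0.0628.
The surplus seats go to Gamma, Delta, Epsilon.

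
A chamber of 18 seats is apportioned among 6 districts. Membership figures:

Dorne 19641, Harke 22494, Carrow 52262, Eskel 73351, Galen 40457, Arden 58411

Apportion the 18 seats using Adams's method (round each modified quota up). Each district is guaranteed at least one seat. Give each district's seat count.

Dorne 2, Harke 2, Carrow 3, Eskel 4, Galen 3, Arden 4

Standard divisor 266616/18 ≈ 14812; standard quotas: Dorne 1.326, Harke 1.519, Carrow 3.528, Eskel 4.952, Galen 2.731, Arden 3.943.
Rounding up gives 2, 2, 4, 5, 3, 4 = 20 seats, so the divisor must be adjusted.
With modified divisor 18900: modified quotas Dorne 1.039, Harke 1.190, Carrow 2.765, Eskel 3.881, Galen 2.141, Arden 3.091.
Rounding up: Dorne 2, Harke 2, Carrow 3, Eskel 4, Galen 3, Arden 4 (total 18).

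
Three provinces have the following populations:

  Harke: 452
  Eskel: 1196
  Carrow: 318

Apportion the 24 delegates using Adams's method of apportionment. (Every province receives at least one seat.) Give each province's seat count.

Standard divisor 1966/24 ≈ 81.917; standard quotas: Harke 5.518, Eskel 14.600, Carrow 3.882.
Rounding up gives 6, 15, 4 = 25 seats, so the divisor must be adjusted.
With modified divisor 90: modified quotas Harke 5.022, Eskel 13.289, Carrow 3.533.
Rounding up: Harke 6, Eskel 14, Carrow 4 (total 24).

Harke: 6, Eskel: 14, Carrow: 4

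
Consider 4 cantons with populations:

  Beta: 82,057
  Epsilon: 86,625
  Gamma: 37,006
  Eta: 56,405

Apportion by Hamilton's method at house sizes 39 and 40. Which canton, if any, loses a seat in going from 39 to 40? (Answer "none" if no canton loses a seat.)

none

At 39 seats: Beta 12, Epsilon 13, Gamma 6, Eta 8.
At 40 seats: Beta 12, Epsilon 13, Gamma 6, Eta 9.
No canton's allocation decreased.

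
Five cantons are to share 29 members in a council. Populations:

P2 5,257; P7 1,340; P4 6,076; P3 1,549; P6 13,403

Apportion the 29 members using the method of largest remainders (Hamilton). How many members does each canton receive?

P2: 6, P7: 1, P4: 6, P3: 2, P6: 14

The standard divisor is 27625/29 ≈ 952.586.
Standard quotas: P2 5.5187, P7 1.4067, P4 6.3784, P3 1.6261, P6 14.0701.
Lower quotas: P2 5, P7 1, P4 6, P3 1, P6 14 (sum 27, leaving 2 seats).
Remainders in descending order: P3 0.6261, P2 0.5187, P7 0.4067, P4 0.3784, P6 0.0701.
The surplus seats go to P3, P2.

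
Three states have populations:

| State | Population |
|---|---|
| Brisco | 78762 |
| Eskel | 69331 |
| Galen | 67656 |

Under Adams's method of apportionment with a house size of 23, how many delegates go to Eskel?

Standard divisor 215749/23 ≈ 9380.391; standard quotas: Brisco 8.396, Eskel 7.391, Galen 7.212.
Rounding up gives 9, 8, 8 = 25 seats, so the divisor must be adjusted.
With modified divisor 9870: modified quotas Brisco 7.980, Eskel 7.024, Galen 6.855.
Rounding up: Brisco 8, Eskel 8, Galen 7 (total 23).
Eskel receives 8.

8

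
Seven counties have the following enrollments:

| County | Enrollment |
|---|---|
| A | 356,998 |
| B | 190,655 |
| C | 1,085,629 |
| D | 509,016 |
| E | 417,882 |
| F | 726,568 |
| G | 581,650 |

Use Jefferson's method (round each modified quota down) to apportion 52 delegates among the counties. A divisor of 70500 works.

With modified divisor 70500: modified quotas A 5.064, B 2.704, C 15.399, D 7.220, E 5.927, F 10.306, G 8.250.
Rounding down: A 5, B 2, C 15, D 7, E 5, F 10, G 8 (total 52).

A: 5; B: 2; C: 15; D: 7; E: 5; F: 10; G: 8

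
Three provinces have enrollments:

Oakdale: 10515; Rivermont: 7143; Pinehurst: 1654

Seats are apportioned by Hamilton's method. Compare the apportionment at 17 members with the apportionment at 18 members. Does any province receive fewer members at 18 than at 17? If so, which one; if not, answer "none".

At 17 seats: Oakdale 9, Rivermont 6, Pinehurst 2.
At 18 seats: Oakdale 10, Rivermont 7, Pinehurst 1.
Pinehurst drops from 2 to 1.

Pinehurst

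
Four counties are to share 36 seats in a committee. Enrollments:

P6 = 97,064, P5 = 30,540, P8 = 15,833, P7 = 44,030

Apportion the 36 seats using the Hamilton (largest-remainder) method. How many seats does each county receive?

Total 187467; standard divisor 187467/36 ≈ 5207.417.
Standard quotas: P6 18.6396, P5 5.8647, P8 3.0405, P7 8.4552.
Lower quotas: P6 18, P5 5, P8 3, P7 8 (sum 34, leaving 2 seats).
Remainders in descending order: P5 0.8647, P6 0.6396, P7 0.4552, P8 0.0405.
Largest remainders: P5, P6 receive the extra seats.

P6 19, P5 6, P8 3, P7 8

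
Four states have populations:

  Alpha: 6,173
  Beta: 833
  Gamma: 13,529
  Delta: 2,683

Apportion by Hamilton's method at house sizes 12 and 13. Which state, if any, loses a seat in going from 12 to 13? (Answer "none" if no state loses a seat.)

Beta

At 12 seats: Alpha 3, Beta 1, Gamma 7, Delta 1.
At 13 seats: Alpha 3, Beta 0, Gamma 8, Delta 2.
Beta drops from 1 to 0.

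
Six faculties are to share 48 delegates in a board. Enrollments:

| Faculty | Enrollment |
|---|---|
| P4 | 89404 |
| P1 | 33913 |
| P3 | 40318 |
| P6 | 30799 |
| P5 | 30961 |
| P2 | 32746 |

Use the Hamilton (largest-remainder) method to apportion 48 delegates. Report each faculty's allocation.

The standard divisor is 258141/48 ≈ 5377.938.
Standard quotas: P4 16.6242, P1 6.3059, P3 7.4969, P6 5.7269, P5 5.7570, P2 6.0890.
Lower quotas: P4 16, P1 6, P3 7, P6 5, P5 5, P2 6 (sum 45, leaving 3 seats).
Remainders in descending order: P5 0.7570, P6 0.7269, P4 0.6242, P3 0.4969, P1 0.3059, P2 0.0890.
The surplus seats go to P5, P6, P4.

P4 17, P1 6, P3 7, P6 6, P5 6, P2 6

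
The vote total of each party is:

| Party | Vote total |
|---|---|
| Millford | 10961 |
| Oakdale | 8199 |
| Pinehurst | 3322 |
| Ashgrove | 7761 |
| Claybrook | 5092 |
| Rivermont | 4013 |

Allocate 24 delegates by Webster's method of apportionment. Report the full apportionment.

Standard divisor 39348/24 ≈ 1639.5; standard quotas: Millford 6.686, Oakdale 5.001, Pinehurst 2.026, Ashgrove 4.734, Claybrook 3.106, Rivermont 2.448.
Rounding to the nearest integer gives Millford 7, Oakdale 5, Pinehurst 2, Ashgrove 5, Claybrook 3, Rivermont 2 — total 24, matching the house size, so no adjustment is needed.

Millford 7; Oakdale 5; Pinehurst 2; Ashgrove 5; Claybrook 3; Rivermont 2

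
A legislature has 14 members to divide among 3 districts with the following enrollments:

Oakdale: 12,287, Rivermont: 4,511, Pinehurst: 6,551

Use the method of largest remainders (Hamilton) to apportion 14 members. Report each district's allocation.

The standard divisor is 23349/14 ≈ 1667.786.
Standard quotas: Oakdale 7.3673, Rivermont 2.7048, Pinehurst 3.9280.
Lower quotas: Oakdale 7, Rivermont 2, Pinehurst 3 (sum 12, leaving 2 seats).
Remainders in descending order: Pinehurst 0.9280, Rivermont 0.7048, Oakdale 0.3673.
Largest remainders: Pinehurst, Rivermont receive the extra seats.

Oakdale: 7; Rivermont: 3; Pinehurst: 4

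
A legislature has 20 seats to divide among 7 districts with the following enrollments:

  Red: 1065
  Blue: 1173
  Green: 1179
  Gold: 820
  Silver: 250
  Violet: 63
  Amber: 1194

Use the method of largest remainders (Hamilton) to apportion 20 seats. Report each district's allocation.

The standard divisor is 5744/20 ≈ 287.2.
Standard quotas: Red 3.708, Blue 4.084, Green 4.105, Gold 2.855, Silver 0.870, Violet 0.219, Amber 4.157.
Lower quotas: Red 3, Blue 4, Green 4, Gold 2, Silver 0, Violet 0, Amber 4 (sum 17, leaving 3 seats).
Remainders in descending order: Silver 0.870, Gold 0.855, Red 0.708, Violet 0.219, Amber 0.157, Green 0.105, Blue 0.084.
The surplus seats go to Silver, Gold, Red.

Red=4, Blue=4, Green=4, Gold=3, Silver=1, Violet=0, Amber=4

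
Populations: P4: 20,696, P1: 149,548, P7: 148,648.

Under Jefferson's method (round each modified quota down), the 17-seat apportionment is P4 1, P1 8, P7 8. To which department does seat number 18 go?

Priority for the next seat is population ÷ (current seats + 1).
Priorities: P4 10348.000, P1 16616.444, P7 16516.444.
Highest priority: P1.

P1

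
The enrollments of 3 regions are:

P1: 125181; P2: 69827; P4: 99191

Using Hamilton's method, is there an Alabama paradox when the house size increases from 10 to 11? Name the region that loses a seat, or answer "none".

P2

At 10 seats: P1 4, P2 3, P4 3.
At 11 seats: P1 5, P2 2, P4 4.
P2 drops from 3 to 2.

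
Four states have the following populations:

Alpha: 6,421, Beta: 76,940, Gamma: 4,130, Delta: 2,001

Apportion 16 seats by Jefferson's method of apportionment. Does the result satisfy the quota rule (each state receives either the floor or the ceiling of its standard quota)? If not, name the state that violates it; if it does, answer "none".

Beta

Standard quotas: Alpha 1.148, Beta 13.756, Gamma 0.738, Delta 0.358.
Jefferson allocation: Alpha 1, Beta 15, Gamma 0, Delta 0.
Beta has quota 13.756 (lower 13, upper 14) but receives 15 — outside the quota interval.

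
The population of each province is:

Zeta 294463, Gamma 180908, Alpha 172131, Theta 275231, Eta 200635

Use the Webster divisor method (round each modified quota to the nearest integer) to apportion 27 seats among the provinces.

Zeta=7, Gamma=4, Alpha=4, Theta=7, Eta=5

Standard divisor 1123368/27 ≈ 41606.222; standard quotas: Zeta 7.077, Gamma 4.348, Alpha 4.137, Theta 6.615, Eta 4.822.
Rounding to the nearest integer gives Zeta 7, Gamma 4, Alpha 4, Theta 7, Eta 5 — total 27, matching the house size, so no adjustment is needed.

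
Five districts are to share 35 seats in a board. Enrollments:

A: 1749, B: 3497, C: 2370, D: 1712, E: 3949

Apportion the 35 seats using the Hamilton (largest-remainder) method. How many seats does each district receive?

A: 5; B: 9; C: 6; D: 5; E: 10

Standard divisor: 13277 ÷ 35 ≈ 379.343.
Standard quotas: A 4.611, B 9.219, C 6.248, D 4.513, E 10.410.
Lower quotas: A 4, B 9, C 6, D 4, E 10 (sum 33, leaving 2 seats).
Remainders in descending order: A 0.611, D 0.513, E 0.410, C 0.248, B 0.219.
Largest remainders: A, D receive the extra seats.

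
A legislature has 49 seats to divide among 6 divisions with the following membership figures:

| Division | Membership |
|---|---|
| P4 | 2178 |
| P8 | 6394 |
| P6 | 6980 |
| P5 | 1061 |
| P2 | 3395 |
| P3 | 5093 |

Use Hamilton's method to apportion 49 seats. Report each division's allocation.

The standard divisor is 25101/49 ≈ 512.265.
Standard quotas: P4 4.2517, P8 12.4818, P6 13.6258, P5 2.0712, P2 6.6274, P3 9.9421.
Lower quotas: P4 4, P8 12, P6 13, P5 2, P2 6, P3 9 (sum 46, leaving 3 seats).
Remainders in descending order: P3 0.9421, P2 0.6274, P6 0.6258, P8 0.4818, P4 0.2517, P5 0.0712.
Largest remainders: P3, P2, P6 receive the extra seats.

P4 4, P8 12, P6 14, P5 2, P2 7, P3 10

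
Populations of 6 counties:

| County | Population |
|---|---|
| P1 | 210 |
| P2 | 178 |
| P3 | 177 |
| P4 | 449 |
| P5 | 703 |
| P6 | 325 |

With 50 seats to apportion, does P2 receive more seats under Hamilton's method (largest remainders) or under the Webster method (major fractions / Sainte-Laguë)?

Hamilton: P1 5, P2 5, P3 4, P4 11, P5 17, P6 8.
Webster: P1 5, P2 4, P3 4, P4 11, P5 18, P6 8.
P2 gets 5 under Hamilton and 4 under Webster.

Hamilton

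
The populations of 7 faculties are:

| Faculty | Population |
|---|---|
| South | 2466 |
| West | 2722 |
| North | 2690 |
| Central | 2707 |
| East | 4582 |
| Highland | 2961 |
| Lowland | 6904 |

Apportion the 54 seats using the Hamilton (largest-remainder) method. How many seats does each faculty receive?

South=5; West=6; North=6; Central=6; East=10; Highland=6; Lowland=15

Standard divisor: 25032 ÷ 54 ≈ 463.556.
Standard quotas: South 5.3198, West 5.8720, North 5.8030, Central 5.8396, East 9.8845, Highland 6.3876, Lowland 14.8936.
Lower quotas: South 5, West 5, North 5, Central 5, East 9, Highland 6, Lowland 14 (sum 49, leaving 5 seats).
Remainders in descending order: Lowland 0.8936, East 0.8845, West 0.8720, Central 0.8396, North 0.8030, Highland 0.3876, South 0.3198.
Largest remainders: Lowland, East, West, Central, North receive the extra seats.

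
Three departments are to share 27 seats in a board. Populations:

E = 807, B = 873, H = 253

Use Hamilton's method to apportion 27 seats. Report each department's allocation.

Standard divisor: 1933 ÷ 27 ≈ 71.593.
Standard quotas: E 11.272, B 12.194, H 3.534.
Lower quotas: E 11, B 12, H 3 (sum 26, leaving 1 seat).
Remainders in descending order: H 0.534, E 0.272, B 0.194.
The surplus seat goes to H.

E 11, B 12, H 4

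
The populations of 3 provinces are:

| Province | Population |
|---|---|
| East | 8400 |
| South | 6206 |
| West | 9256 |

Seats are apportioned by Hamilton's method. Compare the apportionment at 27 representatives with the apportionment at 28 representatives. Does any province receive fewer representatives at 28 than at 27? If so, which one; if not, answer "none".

At 27 seats: East 10, South 7, West 10.
At 28 seats: East 10, South 7, West 11.
No province's allocation decreased.

none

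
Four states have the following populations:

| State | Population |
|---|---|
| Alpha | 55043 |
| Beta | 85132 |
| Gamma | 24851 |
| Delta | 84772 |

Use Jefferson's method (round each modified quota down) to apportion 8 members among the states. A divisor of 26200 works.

Alpha 2, Beta 3, Gamma 0, Delta 3

With modified divisor 26200: modified quotas Alpha 2.101, Beta 3.249, Gamma 0.949, Delta 3.236.
Rounding down: Alpha 2, Beta 3, Gamma 0, Delta 3 (total 8).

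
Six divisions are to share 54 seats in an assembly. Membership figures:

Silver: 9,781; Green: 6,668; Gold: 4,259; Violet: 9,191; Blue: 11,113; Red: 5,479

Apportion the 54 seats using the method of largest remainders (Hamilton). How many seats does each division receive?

Total 46491; standard divisor 46491/54 ≈ 860.944.
Standard quotas: Silver 11.3608, Green 7.7450, Gold 4.9469, Violet 10.6755, Blue 12.9079, Red 6.3639.
Lower quotas: Silver 11, Green 7, Gold 4, Violet 10, Blue 12, Red 6 (sum 50, leaving 4 seats).
Remainders in descending order: Gold 0.9469, Blue 0.9079, Green 0.7450, Violet 0.6755, Red 0.3639, Silver 0.3608.
Largest remainders: Gold, Blue, Green, Violet receive the extra seats.

Silver 11, Green 8, Gold 5, Violet 11, Blue 13, Red 6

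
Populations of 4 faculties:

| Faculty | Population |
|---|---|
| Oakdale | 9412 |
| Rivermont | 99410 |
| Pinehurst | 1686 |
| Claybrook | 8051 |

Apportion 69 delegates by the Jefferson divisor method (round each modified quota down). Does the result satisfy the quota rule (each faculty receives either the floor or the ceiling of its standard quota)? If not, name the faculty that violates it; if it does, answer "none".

Standard quotas: Oakdale 5.478, Rivermont 57.855, Pinehurst 0.981, Claybrook 4.686.
Jefferson allocation: Oakdale 5, Rivermont 59, Pinehurst 1, Claybrook 4.
Rivermont has quota 57.855 (lower 57, upper 58) but receives 59 — outside the quota interval.

Rivermont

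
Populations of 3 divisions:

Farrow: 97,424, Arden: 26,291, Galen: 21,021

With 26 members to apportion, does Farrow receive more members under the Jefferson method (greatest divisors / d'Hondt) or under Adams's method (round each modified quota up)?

Jefferson

Jefferson: Farrow 18, Arden 5, Galen 3.
Adams: Farrow 17, Arden 5, Galen 4.
Farrow gets 18 under Jefferson and 17 under Adams.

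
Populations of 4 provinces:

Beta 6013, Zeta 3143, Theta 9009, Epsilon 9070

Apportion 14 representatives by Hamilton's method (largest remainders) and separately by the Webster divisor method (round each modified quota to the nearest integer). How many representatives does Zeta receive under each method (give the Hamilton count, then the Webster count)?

1 and 2

Hamilton: Beta 3, Zeta 1, Theta 5, Epsilon 5.
Webster: Beta 3, Zeta 2, Theta 4, Epsilon 5.
Zeta gets 1 under Hamilton and 2 under Webster.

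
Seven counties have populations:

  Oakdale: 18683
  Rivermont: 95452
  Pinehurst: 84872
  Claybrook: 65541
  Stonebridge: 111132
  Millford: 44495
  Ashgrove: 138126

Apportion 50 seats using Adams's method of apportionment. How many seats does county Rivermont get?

8

Standard divisor 558301/50 ≈ 11166.02; standard quotas: Oakdale 1.673, Rivermont 8.548, Pinehurst 7.601, Claybrook 5.870, Stonebridge 9.953, Millford 3.985, Ashgrove 12.370.
Rounding up gives 2, 9, 8, 6, 10, 4, 13 = 52 seats, so the divisor must be adjusted.
With modified divisor 12000: modified quotas Oakdale 1.557, Rivermont 7.954, Pinehurst 7.073, Claybrook 5.462, Stonebridge 9.261, Millford 3.708, Ashgrove 11.511.
Rounding up: Oakdale 2, Rivermont 8, Pinehurst 8, Claybrook 6, Stonebridge 10, Millford 4, Ashgrove 12 (total 50).
Rivermont receives 8.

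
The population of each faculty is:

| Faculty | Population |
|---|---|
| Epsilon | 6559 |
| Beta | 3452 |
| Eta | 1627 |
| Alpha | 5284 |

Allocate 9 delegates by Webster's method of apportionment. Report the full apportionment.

Epsilon 3; Beta 2; Eta 1; Alpha 3

Standard divisor 16922/9 ≈ 1880.222; standard quotas: Epsilon 3.488, Beta 1.836, Eta 0.865, Alpha 2.810.
Rounding to the nearest integer gives Epsilon 3, Beta 2, Eta 1, Alpha 3 — total 9, matching the house size, so no adjustment is needed.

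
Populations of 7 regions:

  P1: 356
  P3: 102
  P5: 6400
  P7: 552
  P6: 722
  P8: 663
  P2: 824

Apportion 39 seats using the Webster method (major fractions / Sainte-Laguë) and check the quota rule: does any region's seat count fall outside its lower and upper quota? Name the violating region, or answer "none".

P5

Standard quotas: P1 1.443, P3 0.414, P5 25.949, P7 2.238, P6 2.927, P8 2.688, P2 3.341.
Webster allocation: P1 1, P3 0, P5 27, P7 2, P6 3, P8 3, P2 3.
P5 has quota 25.949 (lower 25, upper 26) but receives 27 — outside the quota interval.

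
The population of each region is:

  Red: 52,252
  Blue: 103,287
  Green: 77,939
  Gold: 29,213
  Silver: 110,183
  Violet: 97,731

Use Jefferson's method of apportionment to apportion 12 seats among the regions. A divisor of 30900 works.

Red 1, Blue 3, Green 2, Gold 0, Silver 3, Violet 3

With modified divisor 30900: modified quotas Red 1.691, Blue 3.343, Green 2.522, Gold 0.945, Silver 3.566, Violet 3.163.
Rounding down: Red 1, Blue 3, Green 2, Gold 0, Silver 3, Violet 3 (total 12).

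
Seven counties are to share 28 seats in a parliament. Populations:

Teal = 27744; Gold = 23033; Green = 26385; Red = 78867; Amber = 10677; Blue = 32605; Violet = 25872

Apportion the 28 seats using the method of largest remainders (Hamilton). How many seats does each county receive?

Teal=4, Gold=3, Green=3, Red=10, Amber=1, Blue=4, Violet=3

The standard divisor is 225183/28 ≈ 8042.25.
Standard quotas: Teal 3.4498, Gold 2.8640, Green 3.2808, Red 9.8066, Amber 1.3276, Blue 4.0542, Violet 3.2170.
Lower quotas: Teal 3, Gold 2, Green 3, Red 9, Amber 1, Blue 4, Violet 3 (sum 25, leaving 3 seats).
Remainders in descending order: Gold 0.8640, Red 0.8066, Teal 0.4498, Amber 0.3276, Green 0.2808, Violet 0.2170, Blue 0.0542.
The surplus seats go to Gold, Red, Teal.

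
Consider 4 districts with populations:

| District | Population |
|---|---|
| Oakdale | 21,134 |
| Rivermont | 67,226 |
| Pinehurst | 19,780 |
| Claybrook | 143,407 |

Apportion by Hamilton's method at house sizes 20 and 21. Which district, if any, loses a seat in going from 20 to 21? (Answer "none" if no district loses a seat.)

At 20 seats: Oakdale 2, Rivermont 5, Pinehurst 2, Claybrook 11.
At 21 seats: Oakdale 2, Rivermont 5, Pinehurst 2, Claybrook 12.
No district's allocation decreased.

none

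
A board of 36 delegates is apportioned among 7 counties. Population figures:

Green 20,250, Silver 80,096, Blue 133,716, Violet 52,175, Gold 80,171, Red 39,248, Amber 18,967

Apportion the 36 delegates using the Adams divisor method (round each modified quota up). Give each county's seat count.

Standard divisor 424623/36 ≈ 11795.083; standard quotas: Green 1.717, Silver 6.791, Blue 11.337, Violet 4.423, Gold 6.797, Red 3.327, Amber 1.608.
Rounding up gives 2, 7, 12, 5, 7, 4, 2 = 39 seats, so the divisor must be adjusted.
With modified divisor 13200: modified quotas Green 1.534, Silver 6.068, Blue 10.130, Violet 3.953, Gold 6.074, Red 2.973, Amber 1.437.
Rounding up: Green 2, Silver 7, Blue 11, Violet 4, Gold 7, Red 3, Amber 2 (total 36).

Green=2, Silver=7, Blue=11, Violet=4, Gold=7, Red=3, Amber=2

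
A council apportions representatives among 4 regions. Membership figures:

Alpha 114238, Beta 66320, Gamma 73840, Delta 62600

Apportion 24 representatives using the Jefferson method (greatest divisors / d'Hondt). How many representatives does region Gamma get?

5

Standard divisor 316998/24 ≈ 13208.25; standard quotas: Alpha 8.649, Beta 5.021, Gamma 5.590, Delta 4.739.
Rounding down gives 8, 5, 5, 4 = 22 seats, so the divisor must be adjusted.
With modified divisor 12400: modified quotas Alpha 9.213, Beta 5.348, Gamma 5.955, Delta 5.048.
Rounding down: Alpha 9, Beta 5, Gamma 5, Delta 5 (total 24).
Gamma receives 5.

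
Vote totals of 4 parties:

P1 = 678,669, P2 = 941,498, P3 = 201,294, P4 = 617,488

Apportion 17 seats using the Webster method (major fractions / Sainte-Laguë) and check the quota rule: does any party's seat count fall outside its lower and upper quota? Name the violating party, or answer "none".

Standard quotas: P1 4.730, P2 6.562, P3 1.403, P4 4.304.
Webster allocation: P1 5, P2 7, P3 1, P4 4.
Every allocation lies between the lower and upper quota.

none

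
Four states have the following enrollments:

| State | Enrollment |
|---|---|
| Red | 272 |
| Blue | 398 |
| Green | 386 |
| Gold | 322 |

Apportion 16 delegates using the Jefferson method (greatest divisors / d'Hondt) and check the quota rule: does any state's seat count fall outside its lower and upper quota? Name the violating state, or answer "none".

none

Standard quotas: Red 3.158, Blue 4.621, Green 4.482, Gold 3.739.
Jefferson allocation: Red 3, Blue 5, Green 4, Gold 4.
Every allocation lies between the lower and upper quota.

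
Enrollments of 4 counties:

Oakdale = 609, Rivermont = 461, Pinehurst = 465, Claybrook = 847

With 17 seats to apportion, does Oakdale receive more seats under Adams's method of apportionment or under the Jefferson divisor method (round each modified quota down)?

Jefferson

Adams: Oakdale 4, Rivermont 3, Pinehurst 4, Claybrook 6.
Jefferson: Oakdale 5, Rivermont 3, Pinehurst 3, Claybrook 6.
Oakdale gets 4 under Adams and 5 under Jefferson.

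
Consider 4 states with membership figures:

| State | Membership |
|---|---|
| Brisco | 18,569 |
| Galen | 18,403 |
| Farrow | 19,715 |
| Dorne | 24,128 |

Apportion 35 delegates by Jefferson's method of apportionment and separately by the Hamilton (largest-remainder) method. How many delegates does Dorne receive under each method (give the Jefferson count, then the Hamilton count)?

Jefferson: Brisco 8, Galen 8, Farrow 8, Dorne 11.
Hamilton: Brisco 8, Galen 8, Farrow 9, Dorne 10.
Dorne gets 11 under Jefferson and 10 under Hamilton.

11 and 10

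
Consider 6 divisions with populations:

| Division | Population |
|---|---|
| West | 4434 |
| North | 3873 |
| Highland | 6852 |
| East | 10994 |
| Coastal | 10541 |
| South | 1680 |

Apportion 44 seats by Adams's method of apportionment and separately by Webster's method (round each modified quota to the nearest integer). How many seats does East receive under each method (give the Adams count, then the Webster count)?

12 and 13

Adams: West 5, North 5, Highland 8, East 12, Coastal 12, South 2.
Webster: West 5, North 4, Highland 8, East 13, Coastal 12, South 2.
East gets 12 under Adams and 13 under Webster.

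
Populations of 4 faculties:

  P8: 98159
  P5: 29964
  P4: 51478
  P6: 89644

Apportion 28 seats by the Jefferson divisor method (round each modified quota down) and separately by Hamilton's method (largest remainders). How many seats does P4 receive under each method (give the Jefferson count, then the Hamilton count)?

5 and 6

Jefferson: P8 10, P5 3, P4 5, P6 10.
Hamilton: P8 10, P5 3, P4 6, P6 9.
P4 gets 5 under Jefferson and 6 under Hamilton.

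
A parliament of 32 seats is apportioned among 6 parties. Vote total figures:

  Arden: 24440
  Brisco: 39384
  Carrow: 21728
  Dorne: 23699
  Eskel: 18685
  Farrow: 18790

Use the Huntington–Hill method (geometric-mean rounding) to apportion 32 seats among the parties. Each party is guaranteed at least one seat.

Arden 5, Brisco 9, Carrow 5, Dorne 5, Eskel 4, Farrow 4

With divisor 4552: modified quotas Arden 5.369, Brisco 8.652, Carrow 4.773, Dorne 5.206, Eskel 4.105, Farrow 4.128.
Geometric-mean thresholds: Arden √(5·6)=5.477, Brisco √(8·9)=8.485, Carrow √(4·5)=4.472, Dorne √(5·6)=5.477, Eskel √(4·5)=4.472, Farrow √(4·5)=4.472.
Each quota rounded against its threshold gives Arden 5, Brisco 9, Carrow 5, Dorne 5, Eskel 4, Farrow 4 (total 32).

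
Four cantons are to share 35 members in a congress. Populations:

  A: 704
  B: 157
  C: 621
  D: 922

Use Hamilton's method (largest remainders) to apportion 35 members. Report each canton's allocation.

A: 10, B: 2, C: 9, D: 14

Total 2404; standard divisor 2404/35 ≈ 68.686.
Standard quotas: A 10.250, B 2.286, C 9.041, D 13.423.
Lower quotas: A 10, B 2, C 9, D 13 (sum 34, leaving 1 seat).
Remainders in descending order: D 0.423, B 0.286, A 0.250, C 0.041.
The surplus seat goes to D.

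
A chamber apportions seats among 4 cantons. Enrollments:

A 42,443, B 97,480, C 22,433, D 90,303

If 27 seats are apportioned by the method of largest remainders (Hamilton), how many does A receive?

Standard divisor: 252659 ÷ 27 ≈ 9357.741.
Standard quotas: A 4.5356, B 10.4170, C 2.3973, D 9.6501.
Lower quotas: A 4, B 10, C 2, D 9 (sum 25, leaving 2 seats).
Remainders in descending order: D 0.6501, A 0.5356, B 0.4170, C 0.3973.
The surplus seats go to D, A.
A receives 5.

5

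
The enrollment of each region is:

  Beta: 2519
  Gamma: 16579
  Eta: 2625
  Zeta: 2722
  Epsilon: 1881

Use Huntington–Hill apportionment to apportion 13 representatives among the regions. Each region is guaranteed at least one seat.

With divisor 1939: modified quotas Beta 1.299, Gamma 8.550, Eta 1.354, Zeta 1.404, Epsilon 0.970.
Geometric-mean thresholds: Beta √(1·2)=1.414, Gamma √(8·9)=8.485, Eta √(1·2)=1.414, Zeta √(1·2)=1.414, Epsilon (min 1).
Each quota rounded against its threshold gives Beta 1, Gamma 9, Eta 1, Zeta 1, Epsilon 1 (total 13).

Beta 1, Gamma 9, Eta 1, Zeta 1, Epsilon 1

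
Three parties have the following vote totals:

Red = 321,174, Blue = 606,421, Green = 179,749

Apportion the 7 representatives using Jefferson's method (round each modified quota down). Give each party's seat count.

Standard divisor 1107344/7 ≈ 158192; standard quotas: Red 2.030, Blue 3.833, Green 1.136.
Rounding down gives 2, 3, 1 = 6 seats, so the divisor must be adjusted.
With modified divisor 136400: modified quotas Red 2.355, Blue 4.446, Green 1.318.
Rounding down: Red 2, Blue 4, Green 1 (total 7).

Red=2; Blue=4; Green=1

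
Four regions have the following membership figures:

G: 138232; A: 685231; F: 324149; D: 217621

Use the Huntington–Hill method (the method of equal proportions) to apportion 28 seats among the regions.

With divisor 49339: modified quotas G 2.802, A 13.888, F 6.570, D 4.411.
Geometric-mean thresholds: G √(2·3)=2.449, A √(13·14)=13.491, F √(6·7)=6.481, D √(4·5)=4.472.
Each quota rounded against its threshold gives G 3, A 14, F 7, D 4 (total 28).

G=3, A=14, F=7, D=4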